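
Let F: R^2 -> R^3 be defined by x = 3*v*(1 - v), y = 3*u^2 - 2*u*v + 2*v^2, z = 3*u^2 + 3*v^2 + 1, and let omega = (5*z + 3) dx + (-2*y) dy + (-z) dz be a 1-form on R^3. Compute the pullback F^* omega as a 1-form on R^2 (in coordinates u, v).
F^* omega = (-54*u^3 + 36*u^2*v - 50*u*v^2 - 6*u + 8*v^3) du + (12*u^3 - 140*u^2*v + 45*u^2 + 24*u*v^2 - 124*v^3 + 45*v^2 - 54*v + 24) dv

Using F^*(f dg) = (f ∘ F) d(g ∘ F), substitute each coordinate x_i by F_i(u, v) in f_i, and replace dx_i by d F_i = (∂F_i/∂u) du + (∂F_i/∂v) dv.
  For the x component: f_1(F) = 15*u^2 + 15*v^2 + 8; d F_1 = (0) du + (3 - 6*v) dv
  For the y component: f_2(F) = -6*u^2 + 4*u*v - 4*v^2; d F_2 = (6*u - 2*v) du + (-2*u + 4*v) dv
  For the z component: f_3(F) = -3*u^2 - 3*v^2 - 1; d F_3 = (6*u) du + (6*v) dv
Combining and collecting du, dv coefficients:
  coeff of du: -54*u^3 + 36*u^2*v - 50*u*v^2 - 6*u + 8*v^3
  coeff of dv: 12*u^3 - 140*u^2*v + 45*u^2 + 24*u*v^2 - 124*v^3 + 45*v^2 - 54*v + 24
F^* omega = (-54*u^3 + 36*u^2*v - 50*u*v^2 - 6*u + 8*v^3) du + (12*u^3 - 140*u^2*v + 45*u^2 + 24*u*v^2 - 124*v^3 + 45*v^2 - 54*v + 24) dv.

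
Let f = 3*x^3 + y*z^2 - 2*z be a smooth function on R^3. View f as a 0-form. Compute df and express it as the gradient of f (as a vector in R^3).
df = (9*x^2) dx + (z^2) dy + (2*y*z - 2) dz; grad f = (9*x^2, z^2, 2*y*z - 2)

For a 0-form f, d f = (∂f/∂x) dx + (∂f/∂y) dy + (∂f/∂z) dz. The components of the vector representation are exactly the entries of grad f in Cartesian coordinates:
  ∂f/∂x = 9*x^2
  ∂f/∂y = z^2
  ∂f/∂z = 2*y*z - 2.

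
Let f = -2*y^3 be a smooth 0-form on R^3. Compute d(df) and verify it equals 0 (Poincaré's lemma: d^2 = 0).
d(df) = 0

Step 1: df = sum_i (∂f/∂x_i) dx_i = (0) dx + (-6*y^2) dy + (0) dz.
Step 2: Apply d again. Using the 1-form formula, the coefficient of dx ∧ dy in d(df) is ∂^2 f/∂x ∂y - ∂^2 f/∂y ∂x = (0) - (0) = 0 (equality of mixed partials for smooth f).
Similarly for dx ∧ dz and dy ∧ dz — all coefficients vanish. So d(df) = 0.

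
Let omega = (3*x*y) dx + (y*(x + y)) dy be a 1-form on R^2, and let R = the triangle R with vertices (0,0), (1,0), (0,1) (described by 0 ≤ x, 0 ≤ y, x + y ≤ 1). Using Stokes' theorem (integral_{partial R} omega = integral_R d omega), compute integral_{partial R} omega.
integral_(partial R) omega = -1/3

Stokes: integral_partial_R omega = integral_R d omega with d omega = (∂Q/∂x - ∂P/∂y) dx ∧ dy.
  ∂Q/∂x = y
  ∂P/∂y = 3*x
  integrand = ∂Q/∂x - ∂P/∂y = -3*x + y.
Integrating over R: integral_0^1 integral_0^{1-x} (-3*x + y) dy dx = -1/3.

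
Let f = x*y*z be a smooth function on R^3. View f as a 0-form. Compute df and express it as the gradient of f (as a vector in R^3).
df = (y*z) dx + (x*z) dy + (x*y) dz; grad f = (y*z, x*z, x*y)

For a 0-form f, d f = (∂f/∂x) dx + (∂f/∂y) dy + (∂f/∂z) dz. The components of the vector representation are exactly the entries of grad f in Cartesian coordinates:
  ∂f/∂x = y*z
  ∂f/∂y = x*z
  ∂f/∂z = x*y.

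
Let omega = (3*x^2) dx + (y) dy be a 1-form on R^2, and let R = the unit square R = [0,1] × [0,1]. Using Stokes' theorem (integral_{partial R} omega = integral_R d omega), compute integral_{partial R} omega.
integral_(partial R) omega = 0

Stokes: integral_partial_R omega = integral_R d omega with d omega = (∂Q/∂x - ∂P/∂y) dx ∧ dy.
  ∂Q/∂x = 0
  ∂P/∂y = 0
  integrand = ∂Q/∂x - ∂P/∂y = 0.
Integrating over R: integral_0^1 integral_0^1 (0) dx dy = 0.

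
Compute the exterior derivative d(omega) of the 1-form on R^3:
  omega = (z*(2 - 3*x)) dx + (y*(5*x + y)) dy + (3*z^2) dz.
d(omega) = (5*y) dx ∧ dy + (3*x - 2) dx ∧ dz

For a 1-form omega = sum_i f_i dx_i, the exterior derivative is
  d(omega) = sum_{i < j} (∂f_j/∂x_i - ∂f_i/∂x_j) dx_i ∧ dx_j.
  coefficient of dx ∧ dy: ∂f_2/∂x - ∂f_1/∂y = ∂(y*(5*x + y))/∂x - ∂(z*(2 - 3*x))/∂y = 5*y
  coefficient of dx ∧ dz: ∂f_3/∂x - ∂f_1/∂z = ∂(3*z^2)/∂x - ∂(z*(2 - 3*x))/∂z = 3*x - 2
Assembling: d(omega) = (5*y) dx ∧ dy + (3*x - 2) dx ∧ dz.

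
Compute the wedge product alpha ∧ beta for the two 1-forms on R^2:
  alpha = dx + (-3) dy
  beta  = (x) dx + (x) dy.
alpha ∧ beta = (4*x) dx ∧ dy

Distribute the wedge, using dx_i ∧ dx_j = -dx_j ∧ dx_i and dx_i ∧ dx_i = 0. For each pair (i, j) with i < j, the coefficient of dx_i ∧ dx_j in alpha ∧ beta is (alpha_i * beta_j - alpha_j * beta_i). Collecting: alpha ∧ beta = (4*x) dx ∧ dy.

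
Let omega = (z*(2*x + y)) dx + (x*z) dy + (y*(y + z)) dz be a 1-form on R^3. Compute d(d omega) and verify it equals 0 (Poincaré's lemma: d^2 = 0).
d(d omega) = 0

Step 1: d omega = sum_{i<j} (∂f_j/∂x_i - ∂f_i/∂x_j) dx_i ∧ dx_j:
  coeff of dx ∧ dy: 0
  coeff of dx ∧ dz: -2*x - y
  coeff of dy ∧ dz: -x + 2*y + z
Step 2: Apply d again to each 2-form coefficient. The only possible 3-form in R^3 is dx ∧ dy ∧ dz, with coefficient
  ∂(coeff of dy∧dz)/∂x - ∂(coeff of dx∧dz)/∂y + ∂(coeff of dx∧dy)/∂z
  = ∂/∂x (-x + 2*y + z) - ∂/∂y (-2*x - y) + ∂/∂z (0).
Each of these terms simplifies to sums of mixed partials that cancel in pairs. The result is 0 (by equality of mixed partials for smooth functions — Schwarz / Clairaut).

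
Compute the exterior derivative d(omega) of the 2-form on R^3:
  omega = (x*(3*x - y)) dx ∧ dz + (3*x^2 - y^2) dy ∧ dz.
d(omega) = (7*x) dx ∧ dy ∧ dz

For a 2-form omega = sum_{i<j} g_{ij} dx_i ∧ dx_j, the exterior derivative is
  d(omega) = sum_{i<j} d(g_{ij}) ∧ dx_i ∧ dx_j = sum_{i<j, k} (∂g_{ij}/∂x_k) dx_k ∧ dx_i ∧ dx_j.
Expand each term, using dx_k ∧ dx_i ∧ dx_j = sgn(permutation) dx_{(a)} ∧ dx_{(b)} ∧ dx_{(c)} with (a < b < c) sorted:
  d(x*(3*x - y)) includes (∂/∂y)(x*(3*x - y)) dy = (-x) dy, which multiplied by dx ∧ dz gives (x) dx ∧ dy ∧ dz
  d(3*x^2 - y^2) includes (∂/∂x)(3*x^2 - y^2) dx = (6*x) dx, which multiplied by dy ∧ dz gives (6*x) dx ∧ dy ∧ dz
Collecting like 3-forms: d(omega) = (7*x) dx ∧ dy ∧ dz.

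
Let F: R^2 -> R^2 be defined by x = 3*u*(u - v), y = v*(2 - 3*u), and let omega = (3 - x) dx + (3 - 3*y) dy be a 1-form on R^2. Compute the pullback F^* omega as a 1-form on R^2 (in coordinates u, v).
F^* omega = (-18*u^3 + 27*u^2*v - 36*u*v^2 + 18*u + 18*v^2 - 18*v) du + (9*u^3 - 36*u^2*v + 36*u*v - 18*u - 12*v + 6) dv

Using F^*(f dg) = (f ∘ F) d(g ∘ F), substitute each coordinate x_i by F_i(u, v) in f_i, and replace dx_i by d F_i = (∂F_i/∂u) du + (∂F_i/∂v) dv.
  For the x component: f_1(F) = -3*u^2 + 3*u*v + 3; d F_1 = (6*u - 3*v) du + (-3*u) dv
  For the y component: f_2(F) = 9*u*v - 6*v + 3; d F_2 = (-3*v) du + (2 - 3*u) dv
Combining and collecting du, dv coefficients:
  coeff of du: -18*u^3 + 27*u^2*v - 36*u*v^2 + 18*u + 18*v^2 - 18*v
  coeff of dv: 9*u^3 - 36*u^2*v + 36*u*v - 18*u - 12*v + 6
F^* omega = (-18*u^3 + 27*u^2*v - 36*u*v^2 + 18*u + 18*v^2 - 18*v) du + (9*u^3 - 36*u^2*v + 36*u*v - 18*u - 12*v + 6) dv.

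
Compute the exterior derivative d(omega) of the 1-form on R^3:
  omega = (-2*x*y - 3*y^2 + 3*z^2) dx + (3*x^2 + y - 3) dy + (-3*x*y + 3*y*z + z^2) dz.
d(omega) = (8*x + 6*y) dx ∧ dy + (-3*y - 6*z) dx ∧ dz + (-3*x + 3*z) dy ∧ dz

For a 1-form omega = sum_i f_i dx_i, the exterior derivative is
  d(omega) = sum_{i < j} (∂f_j/∂x_i - ∂f_i/∂x_j) dx_i ∧ dx_j.
  coefficient of dx ∧ dy: ∂f_2/∂x - ∂f_1/∂y = ∂(3*x^2 + y - 3)/∂x - ∂(-2*x*y - 3*y^2 + 3*z^2)/∂y = 8*x + 6*y
  coefficient of dx ∧ dz: ∂f_3/∂x - ∂f_1/∂z = ∂(-3*x*y + 3*y*z + z^2)/∂x - ∂(-2*x*y - 3*y^2 + 3*z^2)/∂z = -3*y - 6*z
  coefficient of dy ∧ dz: ∂f_3/∂y - ∂f_2/∂z = ∂(-3*x*y + 3*y*z + z^2)/∂y - ∂(3*x^2 + y - 3)/∂z = -3*x + 3*z
Assembling: d(omega) = (8*x + 6*y) dx ∧ dy + (-3*y - 6*z) dx ∧ dz + (-3*x + 3*z) dy ∧ dz.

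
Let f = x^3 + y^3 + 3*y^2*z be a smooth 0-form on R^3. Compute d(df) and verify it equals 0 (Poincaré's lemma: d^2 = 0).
d(df) = 0

Step 1: df = sum_i (∂f/∂x_i) dx_i = (3*x^2) dx + (3*y*(y + 2*z)) dy + (3*y^2) dz.
Step 2: Apply d again. Using the 1-form formula, the coefficient of dx ∧ dy in d(df) is ∂^2 f/∂x ∂y - ∂^2 f/∂y ∂x = (0) - (0) = 0 (equality of mixed partials for smooth f).
Similarly for dx ∧ dz and dy ∧ dz — all coefficients vanish. So d(df) = 0.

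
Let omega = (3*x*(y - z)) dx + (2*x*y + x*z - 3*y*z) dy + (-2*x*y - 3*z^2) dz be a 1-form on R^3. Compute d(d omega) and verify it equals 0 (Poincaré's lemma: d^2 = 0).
d(d omega) = 0

Step 1: d omega = sum_{i<j} (∂f_j/∂x_i - ∂f_i/∂x_j) dx_i ∧ dx_j:
  coeff of dx ∧ dy: -3*x + 2*y + z
  coeff of dx ∧ dz: 3*x - 2*y
  coeff of dy ∧ dz: -3*x + 3*y
Step 2: Apply d again to each 2-form coefficient. The only possible 3-form in R^3 is dx ∧ dy ∧ dz, with coefficient
  ∂(coeff of dy∧dz)/∂x - ∂(coeff of dx∧dz)/∂y + ∂(coeff of dx∧dy)/∂z
  = ∂/∂x (-3*x + 3*y) - ∂/∂y (3*x - 2*y) + ∂/∂z (-3*x + 2*y + z).
Each of these terms simplifies to sums of mixed partials that cancel in pairs. The result is 0 (by equality of mixed partials for smooth functions — Schwarz / Clairaut).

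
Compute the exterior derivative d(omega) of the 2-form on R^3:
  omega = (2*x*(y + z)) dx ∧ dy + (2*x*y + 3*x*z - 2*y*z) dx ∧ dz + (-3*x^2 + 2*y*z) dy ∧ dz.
d(omega) = (-6*x + 2*z) dx ∧ dy ∧ dz

For a 2-form omega = sum_{i<j} g_{ij} dx_i ∧ dx_j, the exterior derivative is
  d(omega) = sum_{i<j} d(g_{ij}) ∧ dx_i ∧ dx_j = sum_{i<j, k} (∂g_{ij}/∂x_k) dx_k ∧ dx_i ∧ dx_j.
Expand each term, using dx_k ∧ dx_i ∧ dx_j = sgn(permutation) dx_{(a)} ∧ dx_{(b)} ∧ dx_{(c)} with (a < b < c) sorted:
  d(2*x*(y + z)) includes (∂/∂z)(2*x*(y + z)) dz = (2*x) dz, which multiplied by dx ∧ dy gives (2*x) dx ∧ dy ∧ dz
  d(2*x*y + 3*x*z - 2*y*z) includes (∂/∂y)(2*x*y + 3*x*z - 2*y*z) dy = (2*x - 2*z) dy, which multiplied by dx ∧ dz gives (-2*x + 2*z) dx ∧ dy ∧ dz
  d(-3*x^2 + 2*y*z) includes (∂/∂x)(-3*x^2 + 2*y*z) dx = (-6*x) dx, which multiplied by dy ∧ dz gives (-6*x) dx ∧ dy ∧ dz
Collecting like 3-forms: d(omega) = (-6*x + 2*z) dx ∧ dy ∧ dz.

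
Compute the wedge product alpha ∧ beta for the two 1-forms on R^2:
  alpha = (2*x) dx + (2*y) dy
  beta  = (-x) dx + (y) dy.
alpha ∧ beta = (4*x*y) dx ∧ dy

Distribute the wedge, using dx_i ∧ dx_j = -dx_j ∧ dx_i and dx_i ∧ dx_i = 0. For each pair (i, j) with i < j, the coefficient of dx_i ∧ dx_j in alpha ∧ beta is (alpha_i * beta_j - alpha_j * beta_i). Collecting: alpha ∧ beta = (4*x*y) dx ∧ dy.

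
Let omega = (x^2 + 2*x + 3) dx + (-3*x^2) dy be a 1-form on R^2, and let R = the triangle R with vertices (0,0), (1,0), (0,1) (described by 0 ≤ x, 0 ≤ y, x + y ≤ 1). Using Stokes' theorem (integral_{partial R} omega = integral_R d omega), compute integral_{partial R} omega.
integral_(partial R) omega = -1

Stokes: integral_partial_R omega = integral_R d omega with d omega = (∂Q/∂x - ∂P/∂y) dx ∧ dy.
  ∂Q/∂x = -6*x
  ∂P/∂y = 0
  integrand = ∂Q/∂x - ∂P/∂y = -6*x.
Integrating over R: integral_0^1 integral_0^{1-x} (-6*x) dy dx = -1.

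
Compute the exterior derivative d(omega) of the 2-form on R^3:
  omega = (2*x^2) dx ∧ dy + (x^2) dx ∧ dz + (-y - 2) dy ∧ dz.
d(omega) = 0

For a 2-form omega = sum_{i<j} g_{ij} dx_i ∧ dx_j, the exterior derivative is
  d(omega) = sum_{i<j} d(g_{ij}) ∧ dx_i ∧ dx_j = sum_{i<j, k} (∂g_{ij}/∂x_k) dx_k ∧ dx_i ∧ dx_j.
Expand each term, using dx_k ∧ dx_i ∧ dx_j = sgn(permutation) dx_{(a)} ∧ dx_{(b)} ∧ dx_{(c)} with (a < b < c) sorted:

Collecting like 3-forms: d(omega) = 0.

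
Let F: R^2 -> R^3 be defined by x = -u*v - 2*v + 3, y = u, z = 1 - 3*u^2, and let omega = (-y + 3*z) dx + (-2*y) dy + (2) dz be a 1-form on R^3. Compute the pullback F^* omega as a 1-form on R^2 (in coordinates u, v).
F^* omega = (9*u^2*v + u*v - 14*u - 3*v) du + (9*u^3 + 19*u^2 - u - 6) dv

Using F^*(f dg) = (f ∘ F) d(g ∘ F), substitute each coordinate x_i by F_i(u, v) in f_i, and replace dx_i by d F_i = (∂F_i/∂u) du + (∂F_i/∂v) dv.
  For the x component: f_1(F) = -9*u^2 - u + 3; d F_1 = (-v) du + (-u - 2) dv
  For the y component: f_2(F) = -2*u; d F_2 = (1) du + (0) dv
  For the z component: f_3(F) = 2; d F_3 = (-6*u) du + (0) dv
Combining and collecting du, dv coefficients:
  coeff of du: 9*u^2*v + u*v - 14*u - 3*v
  coeff of dv: 9*u^3 + 19*u^2 - u - 6
F^* omega = (9*u^2*v + u*v - 14*u - 3*v) du + (9*u^3 + 19*u^2 - u - 6) dv.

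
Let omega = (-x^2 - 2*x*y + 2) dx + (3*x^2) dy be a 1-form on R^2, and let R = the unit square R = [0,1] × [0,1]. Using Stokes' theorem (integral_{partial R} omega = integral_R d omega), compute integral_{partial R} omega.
integral_(partial R) omega = 4

Stokes: integral_partial_R omega = integral_R d omega with d omega = (∂Q/∂x - ∂P/∂y) dx ∧ dy.
  ∂Q/∂x = 6*x
  ∂P/∂y = -2*x
  integrand = ∂Q/∂x - ∂P/∂y = 8*x.
Integrating over R: integral_0^1 integral_0^1 (8*x) dx dy = 4.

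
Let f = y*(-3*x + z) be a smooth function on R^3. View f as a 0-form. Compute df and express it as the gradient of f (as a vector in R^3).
df = (-3*y) dx + (-3*x + z) dy + (y) dz; grad f = (-3*y, -3*x + z, y)

For a 0-form f, d f = (∂f/∂x) dx + (∂f/∂y) dy + (∂f/∂z) dz. The components of the vector representation are exactly the entries of grad f in Cartesian coordinates:
  ∂f/∂x = -3*y
  ∂f/∂y = -3*x + z
  ∂f/∂z = y.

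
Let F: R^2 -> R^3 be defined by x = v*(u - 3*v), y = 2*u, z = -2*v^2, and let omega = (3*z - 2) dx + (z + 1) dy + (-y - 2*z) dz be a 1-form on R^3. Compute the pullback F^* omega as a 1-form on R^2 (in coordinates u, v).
F^* omega = (-6*v^3 - 4*v^2 - 2*v + 2) du + (-6*u*v^2 + 8*u*v - 2*u + 20*v^3 + 12*v) dv

Using F^*(f dg) = (f ∘ F) d(g ∘ F), substitute each coordinate x_i by F_i(u, v) in f_i, and replace dx_i by d F_i = (∂F_i/∂u) du + (∂F_i/∂v) dv.
  For the x component: f_1(F) = -6*v^2 - 2; d F_1 = (v) du + (u - 6*v) dv
  For the y component: f_2(F) = 1 - 2*v^2; d F_2 = (2) du + (0) dv
  For the z component: f_3(F) = -2*u + 4*v^2; d F_3 = (0) du + (-4*v) dv
Combining and collecting du, dv coefficients:
  coeff of du: -6*v^3 - 4*v^2 - 2*v + 2
  coeff of dv: -6*u*v^2 + 8*u*v - 2*u + 20*v^3 + 12*v
F^* omega = (-6*v^3 - 4*v^2 - 2*v + 2) du + (-6*u*v^2 + 8*u*v - 2*u + 20*v^3 + 12*v) dv.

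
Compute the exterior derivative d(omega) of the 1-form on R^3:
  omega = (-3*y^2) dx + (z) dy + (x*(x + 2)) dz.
d(omega) = (6*y) dx ∧ dy + (2*x + 2) dx ∧ dz + (-1) dy ∧ dz

For a 1-form omega = sum_i f_i dx_i, the exterior derivative is
  d(omega) = sum_{i < j} (∂f_j/∂x_i - ∂f_i/∂x_j) dx_i ∧ dx_j.
  coefficient of dx ∧ dy: ∂f_2/∂x - ∂f_1/∂y = ∂(z)/∂x - ∂(-3*y^2)/∂y = 6*y
  coefficient of dx ∧ dz: ∂f_3/∂x - ∂f_1/∂z = ∂(x*(x + 2))/∂x - ∂(-3*y^2)/∂z = 2*x + 2
  coefficient of dy ∧ dz: ∂f_3/∂y - ∂f_2/∂z = ∂(x*(x + 2))/∂y - ∂(z)/∂z = -1
Assembling: d(omega) = (6*y) dx ∧ dy + (2*x + 2) dx ∧ dz + (-1) dy ∧ dz.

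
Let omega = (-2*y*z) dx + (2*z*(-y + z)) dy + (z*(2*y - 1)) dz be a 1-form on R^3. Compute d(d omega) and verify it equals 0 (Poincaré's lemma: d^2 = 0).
d(d omega) = 0

Step 1: d omega = sum_{i<j} (∂f_j/∂x_i - ∂f_i/∂x_j) dx_i ∧ dx_j:
  coeff of dx ∧ dy: 2*z
  coeff of dx ∧ dz: 2*y
  coeff of dy ∧ dz: 2*y - 2*z
Step 2: Apply d again to each 2-form coefficient. The only possible 3-form in R^3 is dx ∧ dy ∧ dz, with coefficient
  ∂(coeff of dy∧dz)/∂x - ∂(coeff of dx∧dz)/∂y + ∂(coeff of dx∧dy)/∂z
  = ∂/∂x (2*y - 2*z) - ∂/∂y (2*y) + ∂/∂z (2*z).
Each of these terms simplifies to sums of mixed partials that cancel in pairs. The result is 0 (by equality of mixed partials for smooth functions — Schwarz / Clairaut).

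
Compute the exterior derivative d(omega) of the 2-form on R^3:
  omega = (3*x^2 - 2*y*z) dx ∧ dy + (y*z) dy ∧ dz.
d(omega) = (-2*y) dx ∧ dy ∧ dz

For a 2-form omega = sum_{i<j} g_{ij} dx_i ∧ dx_j, the exterior derivative is
  d(omega) = sum_{i<j} d(g_{ij}) ∧ dx_i ∧ dx_j = sum_{i<j, k} (∂g_{ij}/∂x_k) dx_k ∧ dx_i ∧ dx_j.
Expand each term, using dx_k ∧ dx_i ∧ dx_j = sgn(permutation) dx_{(a)} ∧ dx_{(b)} ∧ dx_{(c)} with (a < b < c) sorted:
  d(3*x^2 - 2*y*z) includes (∂/∂z)(3*x^2 - 2*y*z) dz = (-2*y) dz, which multiplied by dx ∧ dy gives (-2*y) dx ∧ dy ∧ dz
Collecting like 3-forms: d(omega) = (-2*y) dx ∧ dy ∧ dz.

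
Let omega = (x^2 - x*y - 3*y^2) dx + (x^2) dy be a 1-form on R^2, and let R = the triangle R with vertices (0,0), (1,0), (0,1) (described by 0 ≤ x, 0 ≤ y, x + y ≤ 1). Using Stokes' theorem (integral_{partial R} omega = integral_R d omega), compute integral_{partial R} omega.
integral_(partial R) omega = 3/2

Stokes: integral_partial_R omega = integral_R d omega with d omega = (∂Q/∂x - ∂P/∂y) dx ∧ dy.
  ∂Q/∂x = 2*x
  ∂P/∂y = -x - 6*y
  integrand = ∂Q/∂x - ∂P/∂y = 3*x + 6*y.
Integrating over R: integral_0^1 integral_0^{1-x} (3*x + 6*y) dy dx = 3/2.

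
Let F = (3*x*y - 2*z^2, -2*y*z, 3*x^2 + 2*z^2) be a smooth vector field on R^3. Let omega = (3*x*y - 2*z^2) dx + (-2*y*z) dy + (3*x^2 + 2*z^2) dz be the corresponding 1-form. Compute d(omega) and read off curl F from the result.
d(omega) = (2*y) dy ∧ dz + (-6*x - 4*z) dz ∧ dx + (-3*x) dx ∧ dy; curl F = (2*y, -6*x - 4*z, -3*x)

d omega = sum_{i<j} (∂f_j/∂x_i - ∂f_i/∂x_j) dx_i ∧ dx_j. Under the identification (dy ∧ dz, dz ∧ dx, dx ∧ dy) ↔ (e_x, e_y, e_z), the coefficients are exactly the components of curl F. Compute:
  ∂R/∂y - ∂Q/∂z = (0) - (-2*y) = 2*y
  ∂P/∂z - ∂R/∂x = (-4*z) - (6*x) = -6*x - 4*z
  ∂Q/∂x - ∂P/∂y = (0) - (3*x) = -3*x.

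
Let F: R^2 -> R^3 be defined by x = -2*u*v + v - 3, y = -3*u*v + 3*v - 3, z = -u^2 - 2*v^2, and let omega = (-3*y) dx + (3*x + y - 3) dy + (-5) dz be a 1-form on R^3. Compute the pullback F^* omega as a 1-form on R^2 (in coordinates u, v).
F^* omega = (9*u*v^2 + 10*u + 27*v) du + (9*u^2*v - 18*u*v + 27*u + 29*v - 36) dv

Using F^*(f dg) = (f ∘ F) d(g ∘ F), substitute each coordinate x_i by F_i(u, v) in f_i, and replace dx_i by d F_i = (∂F_i/∂u) du + (∂F_i/∂v) dv.
  For the x component: f_1(F) = 9*u*v - 9*v + 9; d F_1 = (-2*v) du + (1 - 2*u) dv
  For the y component: f_2(F) = -9*u*v + 6*v - 15; d F_2 = (-3*v) du + (3 - 3*u) dv
  For the z component: f_3(F) = -5; d F_3 = (-2*u) du + (-4*v) dv
Combining and collecting du, dv coefficients:
  coeff of du: 9*u*v^2 + 10*u + 27*v
  coeff of dv: 9*u^2*v - 18*u*v + 27*u + 29*v - 36
F^* omega = (9*u*v^2 + 10*u + 27*v) du + (9*u^2*v - 18*u*v + 27*u + 29*v - 36) dv.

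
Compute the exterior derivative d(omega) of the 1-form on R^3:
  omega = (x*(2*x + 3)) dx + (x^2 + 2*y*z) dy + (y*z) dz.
d(omega) = (2*x) dx ∧ dy + (-2*y + z) dy ∧ dz

For a 1-form omega = sum_i f_i dx_i, the exterior derivative is
  d(omega) = sum_{i < j} (∂f_j/∂x_i - ∂f_i/∂x_j) dx_i ∧ dx_j.
  coefficient of dx ∧ dy: ∂f_2/∂x - ∂f_1/∂y = ∂(x^2 + 2*y*z)/∂x - ∂(x*(2*x + 3))/∂y = 2*x
  coefficient of dy ∧ dz: ∂f_3/∂y - ∂f_2/∂z = ∂(y*z)/∂y - ∂(x^2 + 2*y*z)/∂z = -2*y + z
Assembling: d(omega) = (2*x) dx ∧ dy + (-2*y + z) dy ∧ dz.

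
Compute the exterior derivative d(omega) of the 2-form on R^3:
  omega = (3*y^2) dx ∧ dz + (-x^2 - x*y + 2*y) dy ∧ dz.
d(omega) = (-2*x - 7*y) dx ∧ dy ∧ dz

For a 2-form omega = sum_{i<j} g_{ij} dx_i ∧ dx_j, the exterior derivative is
  d(omega) = sum_{i<j} d(g_{ij}) ∧ dx_i ∧ dx_j = sum_{i<j, k} (∂g_{ij}/∂x_k) dx_k ∧ dx_i ∧ dx_j.
Expand each term, using dx_k ∧ dx_i ∧ dx_j = sgn(permutation) dx_{(a)} ∧ dx_{(b)} ∧ dx_{(c)} with (a < b < c) sorted:
  d(3*y^2) includes (∂/∂y)(3*y^2) dy = (6*y) dy, which multiplied by dx ∧ dz gives (-6*y) dx ∧ dy ∧ dz
  d(-x^2 - x*y + 2*y) includes (∂/∂x)(-x^2 - x*y + 2*y) dx = (-2*x - y) dx, which multiplied by dy ∧ dz gives (-2*x - y) dx ∧ dy ∧ dz
Collecting like 3-forms: d(omega) = (-2*x - 7*y) dx ∧ dy ∧ dz.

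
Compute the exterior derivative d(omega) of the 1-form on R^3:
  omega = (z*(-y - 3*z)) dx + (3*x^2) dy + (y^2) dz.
d(omega) = (6*x + z) dx ∧ dy + (y + 6*z) dx ∧ dz + (2*y) dy ∧ dz

For a 1-form omega = sum_i f_i dx_i, the exterior derivative is
  d(omega) = sum_{i < j} (∂f_j/∂x_i - ∂f_i/∂x_j) dx_i ∧ dx_j.
  coefficient of dx ∧ dy: ∂f_2/∂x - ∂f_1/∂y = ∂(3*x^2)/∂x - ∂(z*(-y - 3*z))/∂y = 6*x + z
  coefficient of dx ∧ dz: ∂f_3/∂x - ∂f_1/∂z = ∂(y^2)/∂x - ∂(z*(-y - 3*z))/∂z = y + 6*z
  coefficient of dy ∧ dz: ∂f_3/∂y - ∂f_2/∂z = ∂(y^2)/∂y - ∂(3*x^2)/∂z = 2*y
Assembling: d(omega) = (6*x + z) dx ∧ dy + (y + 6*z) dx ∧ dz + (2*y) dy ∧ dz.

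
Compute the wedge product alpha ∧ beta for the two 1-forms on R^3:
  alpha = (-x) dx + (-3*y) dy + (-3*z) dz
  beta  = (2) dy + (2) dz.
alpha ∧ beta = (-2*x) dx ∧ dy + (-2*x) dx ∧ dz + (-6*y + 6*z) dy ∧ dz

Distribute the wedge, using dx_i ∧ dx_j = -dx_j ∧ dx_i and dx_i ∧ dx_i = 0. For each pair (i, j) with i < j, the coefficient of dx_i ∧ dx_j in alpha ∧ beta is (alpha_i * beta_j - alpha_j * beta_i). Collecting: alpha ∧ beta = (-2*x) dx ∧ dy + (-2*x) dx ∧ dz + (-6*y + 6*z) dy ∧ dz.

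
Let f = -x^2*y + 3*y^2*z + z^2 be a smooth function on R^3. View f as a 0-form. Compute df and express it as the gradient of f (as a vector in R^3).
df = (-2*x*y) dx + (-x^2 + 6*y*z) dy + (3*y^2 + 2*z) dz; grad f = (-2*x*y, -x^2 + 6*y*z, 3*y^2 + 2*z)

For a 0-form f, d f = (∂f/∂x) dx + (∂f/∂y) dy + (∂f/∂z) dz. The components of the vector representation are exactly the entries of grad f in Cartesian coordinates:
  ∂f/∂x = -2*x*y
  ∂f/∂y = -x^2 + 6*y*z
  ∂f/∂z = 3*y^2 + 2*z.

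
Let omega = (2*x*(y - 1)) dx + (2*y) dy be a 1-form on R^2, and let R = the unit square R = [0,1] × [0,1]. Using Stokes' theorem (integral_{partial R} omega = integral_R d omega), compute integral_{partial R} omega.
integral_(partial R) omega = -1

Stokes: integral_partial_R omega = integral_R d omega with d omega = (∂Q/∂x - ∂P/∂y) dx ∧ dy.
  ∂Q/∂x = 0
  ∂P/∂y = 2*x
  integrand = ∂Q/∂x - ∂P/∂y = -2*x.
Integrating over R: integral_0^1 integral_0^1 (-2*x) dx dy = -1.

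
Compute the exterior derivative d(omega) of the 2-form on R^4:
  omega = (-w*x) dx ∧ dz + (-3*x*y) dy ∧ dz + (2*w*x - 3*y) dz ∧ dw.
d(omega) = (2*w - x) dx ∧ dz ∧ dw + (-3*y) dx ∧ dy ∧ dz + (-3) dy ∧ dz ∧ dw

For a 2-form omega = sum_{i<j} g_{ij} dx_i ∧ dx_j, the exterior derivative is
  d(omega) = sum_{i<j} d(g_{ij}) ∧ dx_i ∧ dx_j = sum_{i<j, k} (∂g_{ij}/∂x_k) dx_k ∧ dx_i ∧ dx_j.
Expand each term, using dx_k ∧ dx_i ∧ dx_j = sgn(permutation) dx_{(a)} ∧ dx_{(b)} ∧ dx_{(c)} with (a < b < c) sorted:
  d(-w*x) includes (∂/∂w)(-w*x) dw = (-x) dw, which multiplied by dx ∧ dz gives (-x) dx ∧ dz ∧ dw
  d(-3*x*y) includes (∂/∂x)(-3*x*y) dx = (-3*y) dx, which multiplied by dy ∧ dz gives (-3*y) dx ∧ dy ∧ dz
  d(2*w*x - 3*y) includes (∂/∂x)(2*w*x - 3*y) dx = (2*w) dx, which multiplied by dz ∧ dw gives (2*w) dx ∧ dz ∧ dw
  d(2*w*x - 3*y) includes (∂/∂y)(2*w*x - 3*y) dy = (-3) dy, which multiplied by dz ∧ dw gives (-3) dy ∧ dz ∧ dw
Collecting like 3-forms: d(omega) = (2*w - x) dx ∧ dz ∧ dw + (-3*y) dx ∧ dy ∧ dz + (-3) dy ∧ dz ∧ dw.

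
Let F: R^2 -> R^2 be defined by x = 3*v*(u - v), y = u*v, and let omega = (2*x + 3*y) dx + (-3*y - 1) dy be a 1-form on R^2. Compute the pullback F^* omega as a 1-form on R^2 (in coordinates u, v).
F^* omega = (v*(24*u*v - 18*v^2 - 1)) du + (24*u^2*v - 72*u*v^2 - u + 36*v^3) dv

Using F^*(f dg) = (f ∘ F) d(g ∘ F), substitute each coordinate x_i by F_i(u, v) in f_i, and replace dx_i by d F_i = (∂F_i/∂u) du + (∂F_i/∂v) dv.
  For the x component: f_1(F) = 3*v*(3*u - 2*v); d F_1 = (3*v) du + (3*u - 6*v) dv
  For the y component: f_2(F) = -3*u*v - 1; d F_2 = (v) du + (u) dv
Combining and collecting du, dv coefficients:
  coeff of du: v*(24*u*v - 18*v^2 - 1)
  coeff of dv: 24*u^2*v - 72*u*v^2 - u + 36*v^3
F^* omega = (v*(24*u*v - 18*v^2 - 1)) du + (24*u^2*v - 72*u*v^2 - u + 36*v^3) dv.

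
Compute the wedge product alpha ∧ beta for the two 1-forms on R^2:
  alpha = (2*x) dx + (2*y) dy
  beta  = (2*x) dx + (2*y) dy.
alpha ∧ beta = 0

Distribute the wedge, using dx_i ∧ dx_j = -dx_j ∧ dx_i and dx_i ∧ dx_i = 0. For each pair (i, j) with i < j, the coefficient of dx_i ∧ dx_j in alpha ∧ beta is (alpha_i * beta_j - alpha_j * beta_i). Collecting: alpha ∧ beta = 0.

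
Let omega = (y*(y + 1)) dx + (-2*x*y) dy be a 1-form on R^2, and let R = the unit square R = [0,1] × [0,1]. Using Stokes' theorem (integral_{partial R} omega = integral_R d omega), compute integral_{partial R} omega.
integral_(partial R) omega = -3

Stokes: integral_partial_R omega = integral_R d omega with d omega = (∂Q/∂x - ∂P/∂y) dx ∧ dy.
  ∂Q/∂x = -2*y
  ∂P/∂y = 2*y + 1
  integrand = ∂Q/∂x - ∂P/∂y = -4*y - 1.
Integrating over R: integral_0^1 integral_0^1 (-4*y - 1) dx dy = -3.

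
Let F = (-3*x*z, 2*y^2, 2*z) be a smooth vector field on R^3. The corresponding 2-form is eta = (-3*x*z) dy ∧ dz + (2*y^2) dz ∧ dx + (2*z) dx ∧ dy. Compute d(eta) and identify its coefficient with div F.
d(eta) = (4*y - 3*z + 2) dx ∧ dy ∧ dz; div F = 4*y - 3*z + 2

For a 2-form in R^3 of the form above, applying d gives a 3-form with coefficient ∂P/∂x + ∂Q/∂y + ∂R/∂z:
  ∂P/∂x = -3*z
  ∂Q/∂y = 4*y
  ∂R/∂z = 2
Sum = 4*y - 3*z + 2, which is exactly div F.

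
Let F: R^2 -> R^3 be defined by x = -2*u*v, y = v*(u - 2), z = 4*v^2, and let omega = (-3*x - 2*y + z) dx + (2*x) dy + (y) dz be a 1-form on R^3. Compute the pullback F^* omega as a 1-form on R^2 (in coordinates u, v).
F^* omega = (v^2*(-12*u - 8*v - 8)) du + (4*v*(-3*u^2 - 4*v)) dv

Using F^*(f dg) = (f ∘ F) d(g ∘ F), substitute each coordinate x_i by F_i(u, v) in f_i, and replace dx_i by d F_i = (∂F_i/∂u) du + (∂F_i/∂v) dv.
  For the x component: f_1(F) = 4*v*(u + v + 1); d F_1 = (-2*v) du + (-2*u) dv
  For the y component: f_2(F) = -4*u*v; d F_2 = (v) du + (u - 2) dv
  For the z component: f_3(F) = v*(u - 2); d F_3 = (0) du + (8*v) dv
Combining and collecting du, dv coefficients:
  coeff of du: v^2*(-12*u - 8*v - 8)
  coeff of dv: 4*v*(-3*u^2 - 4*v)
F^* omega = (v^2*(-12*u - 8*v - 8)) du + (4*v*(-3*u^2 - 4*v)) dv.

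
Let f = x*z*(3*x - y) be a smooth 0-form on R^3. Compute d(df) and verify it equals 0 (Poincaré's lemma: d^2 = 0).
d(df) = 0

Step 1: df = sum_i (∂f/∂x_i) dx_i = (z*(6*x - y)) dx + (-x*z) dy + (x*(3*x - y)) dz.
Step 2: Apply d again. Using the 1-form formula, the coefficient of dx ∧ dy in d(df) is ∂^2 f/∂x ∂y - ∂^2 f/∂y ∂x = (-z) - (-z) = 0 (equality of mixed partials for smooth f).
Similarly for dx ∧ dz and dy ∧ dz — all coefficients vanish. So d(df) = 0.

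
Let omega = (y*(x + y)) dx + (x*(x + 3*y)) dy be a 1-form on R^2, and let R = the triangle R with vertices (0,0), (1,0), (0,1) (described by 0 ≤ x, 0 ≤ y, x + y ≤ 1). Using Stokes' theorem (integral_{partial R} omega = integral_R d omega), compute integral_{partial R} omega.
integral_(partial R) omega = 1/3

Stokes: integral_partial_R omega = integral_R d omega with d omega = (∂Q/∂x - ∂P/∂y) dx ∧ dy.
  ∂Q/∂x = 2*x + 3*y
  ∂P/∂y = x + 2*y
  integrand = ∂Q/∂x - ∂P/∂y = x + y.
Integrating over R: integral_0^1 integral_0^{1-x} (x + y) dy dx = 1/3.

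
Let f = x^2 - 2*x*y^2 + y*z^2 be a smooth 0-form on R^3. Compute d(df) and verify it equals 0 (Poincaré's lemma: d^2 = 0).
d(df) = 0

Step 1: df = sum_i (∂f/∂x_i) dx_i = (2*x - 2*y^2) dx + (-4*x*y + z^2) dy + (2*y*z) dz.
Step 2: Apply d again. Using the 1-form formula, the coefficient of dx ∧ dy in d(df) is ∂^2 f/∂x ∂y - ∂^2 f/∂y ∂x = (-4*y) - (-4*y) = 0 (equality of mixed partials for smooth f).
Similarly for dx ∧ dz and dy ∧ dz — all coefficients vanish. So d(df) = 0.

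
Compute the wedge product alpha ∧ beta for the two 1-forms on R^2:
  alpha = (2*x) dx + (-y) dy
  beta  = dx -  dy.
alpha ∧ beta = (-2*x + y) dx ∧ dy

Distribute the wedge, using dx_i ∧ dx_j = -dx_j ∧ dx_i and dx_i ∧ dx_i = 0. For each pair (i, j) with i < j, the coefficient of dx_i ∧ dx_j in alpha ∧ beta is (alpha_i * beta_j - alpha_j * beta_i). Collecting: alpha ∧ beta = (-2*x + y) dx ∧ dy.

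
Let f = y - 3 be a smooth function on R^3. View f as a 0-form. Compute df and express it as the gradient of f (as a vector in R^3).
df = (0) dx + (1) dy + (0) dz; grad f = (0, 1, 0)

For a 0-form f, d f = (∂f/∂x) dx + (∂f/∂y) dy + (∂f/∂z) dz. The components of the vector representation are exactly the entries of grad f in Cartesian coordinates:
  ∂f/∂x = 0
  ∂f/∂y = 1
  ∂f/∂z = 0.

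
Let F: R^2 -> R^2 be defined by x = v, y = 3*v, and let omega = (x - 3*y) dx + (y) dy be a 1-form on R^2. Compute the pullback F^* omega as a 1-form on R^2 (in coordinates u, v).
F^* omega = (v) dv

Using F^*(f dg) = (f ∘ F) d(g ∘ F), substitute each coordinate x_i by F_i(u, v) in f_i, and replace dx_i by d F_i = (∂F_i/∂u) du + (∂F_i/∂v) dv.
  For the x component: f_1(F) = -8*v; d F_1 = (0) du + (1) dv
  For the y component: f_2(F) = 3*v; d F_2 = (0) du + (3) dv
Combining and collecting du, dv coefficients:
  coeff of du: 0
  coeff of dv: v
F^* omega = (v) dv.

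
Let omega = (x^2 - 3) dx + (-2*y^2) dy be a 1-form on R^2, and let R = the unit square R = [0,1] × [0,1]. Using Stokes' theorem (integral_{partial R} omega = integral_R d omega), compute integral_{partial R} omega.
integral_(partial R) omega = 0

Stokes: integral_partial_R omega = integral_R d omega with d omega = (∂Q/∂x - ∂P/∂y) dx ∧ dy.
  ∂Q/∂x = 0
  ∂P/∂y = 0
  integrand = ∂Q/∂x - ∂P/∂y = 0.
Integrating over R: integral_0^1 integral_0^1 (0) dx dy = 0.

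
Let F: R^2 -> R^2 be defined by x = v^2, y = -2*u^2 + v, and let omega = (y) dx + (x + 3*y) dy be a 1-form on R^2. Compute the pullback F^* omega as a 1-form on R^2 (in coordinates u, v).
F^* omega = (4*u*(6*u^2 - v^2 - 3*v)) du + (-4*u^2*v - 6*u^2 + 3*v^2 + 3*v) dv

Using F^*(f dg) = (f ∘ F) d(g ∘ F), substitute each coordinate x_i by F_i(u, v) in f_i, and replace dx_i by d F_i = (∂F_i/∂u) du + (∂F_i/∂v) dv.
  For the x component: f_1(F) = -2*u^2 + v; d F_1 = (0) du + (2*v) dv
  For the y component: f_2(F) = -6*u^2 + v^2 + 3*v; d F_2 = (-4*u) du + (1) dv
Combining and collecting du, dv coefficients:
  coeff of du: 4*u*(6*u^2 - v^2 - 3*v)
  coeff of dv: -4*u^2*v - 6*u^2 + 3*v^2 + 3*v
F^* omega = (4*u*(6*u^2 - v^2 - 3*v)) du + (-4*u^2*v - 6*u^2 + 3*v^2 + 3*v) dv.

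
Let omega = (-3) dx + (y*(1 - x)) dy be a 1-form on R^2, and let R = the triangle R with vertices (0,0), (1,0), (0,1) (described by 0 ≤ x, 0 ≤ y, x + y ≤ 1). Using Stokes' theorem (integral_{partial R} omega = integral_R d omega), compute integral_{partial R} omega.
integral_(partial R) omega = -1/6

Stokes: integral_partial_R omega = integral_R d omega with d omega = (∂Q/∂x - ∂P/∂y) dx ∧ dy.
  ∂Q/∂x = -y
  ∂P/∂y = 0
  integrand = ∂Q/∂x - ∂P/∂y = -y.
Integrating over R: integral_0^1 integral_0^{1-x} (-y) dy dx = -1/6.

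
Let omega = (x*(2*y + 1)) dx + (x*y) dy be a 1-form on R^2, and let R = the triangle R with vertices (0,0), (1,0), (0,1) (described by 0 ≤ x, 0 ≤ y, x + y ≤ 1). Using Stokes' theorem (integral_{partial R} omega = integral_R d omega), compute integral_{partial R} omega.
integral_(partial R) omega = -1/6

Stokes: integral_partial_R omega = integral_R d omega with d omega = (∂Q/∂x - ∂P/∂y) dx ∧ dy.
  ∂Q/∂x = y
  ∂P/∂y = 2*x
  integrand = ∂Q/∂x - ∂P/∂y = -2*x + y.
Integrating over R: integral_0^1 integral_0^{1-x} (-2*x + y) dy dx = -1/6.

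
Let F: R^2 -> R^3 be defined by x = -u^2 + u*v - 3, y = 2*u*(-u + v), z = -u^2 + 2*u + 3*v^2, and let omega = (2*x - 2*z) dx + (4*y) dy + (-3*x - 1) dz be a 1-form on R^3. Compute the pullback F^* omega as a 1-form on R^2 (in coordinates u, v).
F^* omega = (26*u^3 - 46*u^2*v + 14*u^2 + 30*u*v^2 - 10*u*v - 4*u - 6*v^3 - 6*v + 16) du + (-16*u^3 + 36*u^2*v - 4*u^2 - 24*u*v^2 - 6*u + 48*v) dv

Using F^*(f dg) = (f ∘ F) d(g ∘ F), substitute each coordinate x_i by F_i(u, v) in f_i, and replace dx_i by d F_i = (∂F_i/∂u) du + (∂F_i/∂v) dv.
  For the x component: f_1(F) = 2*u*v - 4*u - 6*v^2 - 6; d F_1 = (-2*u + v) du + (u) dv
  For the y component: f_2(F) = 8*u*(-u + v); d F_2 = (-4*u + 2*v) du + (2*u) dv
  For the z component: f_3(F) = 3*u^2 - 3*u*v + 8; d F_3 = (2 - 2*u) du + (6*v) dv
Combining and collecting du, dv coefficients:
  coeff of du: 26*u^3 - 46*u^2*v + 14*u^2 + 30*u*v^2 - 10*u*v - 4*u - 6*v^3 - 6*v + 16
  coeff of dv: -16*u^3 + 36*u^2*v - 4*u^2 - 24*u*v^2 - 6*u + 48*v
F^* omega = (26*u^3 - 46*u^2*v + 14*u^2 + 30*u*v^2 - 10*u*v - 4*u - 6*v^3 - 6*v + 16) du + (-16*u^3 + 36*u^2*v - 4*u^2 - 24*u*v^2 - 6*u + 48*v) dv.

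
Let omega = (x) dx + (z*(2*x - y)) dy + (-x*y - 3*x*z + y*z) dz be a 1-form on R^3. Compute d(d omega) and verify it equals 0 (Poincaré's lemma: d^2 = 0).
d(d omega) = 0

Step 1: d omega = sum_{i<j} (∂f_j/∂x_i - ∂f_i/∂x_j) dx_i ∧ dx_j:
  coeff of dx ∧ dy: 2*z
  coeff of dx ∧ dz: -y - 3*z
  coeff of dy ∧ dz: -3*x + y + z
Step 2: Apply d again to each 2-form coefficient. The only possible 3-form in R^3 is dx ∧ dy ∧ dz, with coefficient
  ∂(coeff of dy∧dz)/∂x - ∂(coeff of dx∧dz)/∂y + ∂(coeff of dx∧dy)/∂z
  = ∂/∂x (-3*x + y + z) - ∂/∂y (-y - 3*z) + ∂/∂z (2*z).
Each of these terms simplifies to sums of mixed partials that cancel in pairs. The result is 0 (by equality of mixed partials for smooth functions — Schwarz / Clairaut).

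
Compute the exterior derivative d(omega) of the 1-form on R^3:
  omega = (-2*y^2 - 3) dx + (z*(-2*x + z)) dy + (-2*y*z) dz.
d(omega) = (4*y - 2*z) dx ∧ dy + (2*x - 4*z) dy ∧ dz

For a 1-form omega = sum_i f_i dx_i, the exterior derivative is
  d(omega) = sum_{i < j} (∂f_j/∂x_i - ∂f_i/∂x_j) dx_i ∧ dx_j.
  coefficient of dx ∧ dy: ∂f_2/∂x - ∂f_1/∂y = ∂(z*(-2*x + z))/∂x - ∂(-2*y^2 - 3)/∂y = 4*y - 2*z
  coefficient of dy ∧ dz: ∂f_3/∂y - ∂f_2/∂z = ∂(-2*y*z)/∂y - ∂(z*(-2*x + z))/∂z = 2*x - 4*z
Assembling: d(omega) = (4*y - 2*z) dx ∧ dy + (2*x - 4*z) dy ∧ dz.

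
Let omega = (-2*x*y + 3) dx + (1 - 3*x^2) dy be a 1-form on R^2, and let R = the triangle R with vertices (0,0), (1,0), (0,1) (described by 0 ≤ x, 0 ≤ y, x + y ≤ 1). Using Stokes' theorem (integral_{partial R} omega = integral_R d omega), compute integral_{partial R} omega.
integral_(partial R) omega = -2/3

Stokes: integral_partial_R omega = integral_R d omega with d omega = (∂Q/∂x - ∂P/∂y) dx ∧ dy.
  ∂Q/∂x = -6*x
  ∂P/∂y = -2*x
  integrand = ∂Q/∂x - ∂P/∂y = -4*x.
Integrating over R: integral_0^1 integral_0^{1-x} (-4*x) dy dx = -2/3.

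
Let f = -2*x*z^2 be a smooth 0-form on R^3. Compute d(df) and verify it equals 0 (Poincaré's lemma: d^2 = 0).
d(df) = 0

Step 1: df = sum_i (∂f/∂x_i) dx_i = (-2*z^2) dx + (0) dy + (-4*x*z) dz.
Step 2: Apply d again. Using the 1-form formula, the coefficient of dx ∧ dy in d(df) is ∂^2 f/∂x ∂y - ∂^2 f/∂y ∂x = (0) - (0) = 0 (equality of mixed partials for smooth f).
Similarly for dx ∧ dz and dy ∧ dz — all coefficients vanish. So d(df) = 0.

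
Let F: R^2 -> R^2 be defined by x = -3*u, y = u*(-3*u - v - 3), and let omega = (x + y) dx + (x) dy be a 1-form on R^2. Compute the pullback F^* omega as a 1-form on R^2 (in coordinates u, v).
F^* omega = (3*u*(9*u + 2*v + 9)) du + (3*u^2) dv

Using F^*(f dg) = (f ∘ F) d(g ∘ F), substitute each coordinate x_i by F_i(u, v) in f_i, and replace dx_i by d F_i = (∂F_i/∂u) du + (∂F_i/∂v) dv.
  For the x component: f_1(F) = u*(-3*u - v - 6); d F_1 = (-3) du + (0) dv
  For the y component: f_2(F) = -3*u; d F_2 = (-6*u - v - 3) du + (-u) dv
Combining and collecting du, dv coefficients:
  coeff of du: 3*u*(9*u + 2*v + 9)
  coeff of dv: 3*u^2
F^* omega = (3*u*(9*u + 2*v + 9)) du + (3*u^2) dv.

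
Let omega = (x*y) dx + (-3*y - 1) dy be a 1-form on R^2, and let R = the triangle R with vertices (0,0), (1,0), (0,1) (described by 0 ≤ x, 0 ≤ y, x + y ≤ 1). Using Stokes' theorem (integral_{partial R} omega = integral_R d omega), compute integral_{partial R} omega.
integral_(partial R) omega = -1/6

Stokes: integral_partial_R omega = integral_R d omega with d omega = (∂Q/∂x - ∂P/∂y) dx ∧ dy.
  ∂Q/∂x = 0
  ∂P/∂y = x
  integrand = ∂Q/∂x - ∂P/∂y = -x.
Integrating over R: integral_0^1 integral_0^{1-x} (-x) dy dx = -1/6.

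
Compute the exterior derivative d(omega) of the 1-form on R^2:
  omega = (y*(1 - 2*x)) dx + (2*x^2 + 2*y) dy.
d(omega) = (6*x - 1) dx ∧ dy

For a 1-form omega = sum_i f_i dx_i, the exterior derivative is
  d(omega) = sum_{i < j} (∂f_j/∂x_i - ∂f_i/∂x_j) dx_i ∧ dx_j.
  coefficient of dx ∧ dy: ∂f_2/∂x - ∂f_1/∂y = ∂(2*x^2 + 2*y)/∂x - ∂(y*(1 - 2*x))/∂y = 6*x - 1
Assembling: d(omega) = (6*x - 1) dx ∧ dy.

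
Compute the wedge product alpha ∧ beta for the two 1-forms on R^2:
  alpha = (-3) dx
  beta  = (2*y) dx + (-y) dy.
alpha ∧ beta = (3*y) dx ∧ dy

Distribute the wedge, using dx_i ∧ dx_j = -dx_j ∧ dx_i and dx_i ∧ dx_i = 0. For each pair (i, j) with i < j, the coefficient of dx_i ∧ dx_j in alpha ∧ beta is (alpha_i * beta_j - alpha_j * beta_i). Collecting: alpha ∧ beta = (3*y) dx ∧ dy.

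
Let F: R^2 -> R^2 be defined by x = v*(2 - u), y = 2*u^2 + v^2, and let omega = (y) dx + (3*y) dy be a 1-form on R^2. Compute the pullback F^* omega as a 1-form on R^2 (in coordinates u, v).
F^* omega = (24*u^3 - 2*u^2*v + 12*u*v^2 - v^3) du + (-2*u^3 + 12*u^2*v + 4*u^2 - u*v^2 + 6*v^3 + 2*v^2) dv

Using F^*(f dg) = (f ∘ F) d(g ∘ F), substitute each coordinate x_i by F_i(u, v) in f_i, and replace dx_i by d F_i = (∂F_i/∂u) du + (∂F_i/∂v) dv.
  For the x component: f_1(F) = 2*u^2 + v^2; d F_1 = (-v) du + (2 - u) dv
  For the y component: f_2(F) = 6*u^2 + 3*v^2; d F_2 = (4*u) du + (2*v) dv
Combining and collecting du, dv coefficients:
  coeff of du: 24*u^3 - 2*u^2*v + 12*u*v^2 - v^3
  coeff of dv: -2*u^3 + 12*u^2*v + 4*u^2 - u*v^2 + 6*v^3 + 2*v^2
F^* omega = (24*u^3 - 2*u^2*v + 12*u*v^2 - v^3) du + (-2*u^3 + 12*u^2*v + 4*u^2 - u*v^2 + 6*v^3 + 2*v^2) dv.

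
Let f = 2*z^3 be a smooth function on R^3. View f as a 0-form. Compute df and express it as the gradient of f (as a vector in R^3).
df = (0) dx + (0) dy + (6*z^2) dz; grad f = (0, 0, 6*z^2)

For a 0-form f, d f = (∂f/∂x) dx + (∂f/∂y) dy + (∂f/∂z) dz. The components of the vector representation are exactly the entries of grad f in Cartesian coordinates:
  ∂f/∂x = 0
  ∂f/∂y = 0
  ∂f/∂z = 6*z^2.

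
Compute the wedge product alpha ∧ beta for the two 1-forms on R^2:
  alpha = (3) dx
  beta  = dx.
alpha ∧ beta = 0

Distribute the wedge, using dx_i ∧ dx_j = -dx_j ∧ dx_i and dx_i ∧ dx_i = 0. For each pair (i, j) with i < j, the coefficient of dx_i ∧ dx_j in alpha ∧ beta is (alpha_i * beta_j - alpha_j * beta_i). Collecting: alpha ∧ beta = 0.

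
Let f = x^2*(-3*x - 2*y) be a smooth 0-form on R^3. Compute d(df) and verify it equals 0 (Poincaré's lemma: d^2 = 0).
d(df) = 0

Step 1: df = sum_i (∂f/∂x_i) dx_i = (x*(-9*x - 4*y)) dx + (-2*x^2) dy + (0) dz.
Step 2: Apply d again. Using the 1-form formula, the coefficient of dx ∧ dy in d(df) is ∂^2 f/∂x ∂y - ∂^2 f/∂y ∂x = (-4*x) - (-4*x) = 0 (equality of mixed partials for smooth f).
Similarly for dx ∧ dz and dy ∧ dz — all coefficients vanish. So d(df) = 0.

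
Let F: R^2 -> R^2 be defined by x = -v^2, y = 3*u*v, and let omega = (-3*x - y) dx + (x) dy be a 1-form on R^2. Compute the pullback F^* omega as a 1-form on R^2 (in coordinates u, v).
F^* omega = (-3*v^3) du + (3*v^2*(u - 2*v)) dv

Using F^*(f dg) = (f ∘ F) d(g ∘ F), substitute each coordinate x_i by F_i(u, v) in f_i, and replace dx_i by d F_i = (∂F_i/∂u) du + (∂F_i/∂v) dv.
  For the x component: f_1(F) = 3*v*(-u + v); d F_1 = (0) du + (-2*v) dv
  For the y component: f_2(F) = -v^2; d F_2 = (3*v) du + (3*u) dv
Combining and collecting du, dv coefficients:
  coeff of du: -3*v^3
  coeff of dv: 3*v^2*(u - 2*v)
F^* omega = (-3*v^3) du + (3*v^2*(u - 2*v)) dv.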